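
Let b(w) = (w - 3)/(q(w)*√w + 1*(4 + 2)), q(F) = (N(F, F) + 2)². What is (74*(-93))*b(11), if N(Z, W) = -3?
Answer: -330336/25 + 55056*√11/25 ≈ -5909.4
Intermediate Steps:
q(F) = 1 (q(F) = (-3 + 2)² = (-1)² = 1)
b(w) = (-3 + w)/(6 + √w) (b(w) = (w - 3)/(1*√w + 1*(4 + 2)) = (-3 + w)/(√w + 1*6) = (-3 + w)/(√w + 6) = (-3 + w)/(6 + √w))
(74*(-93))*b(11) = (74*(-93))*((-3 + 11)/(6 + √11)) = -6882*8/(6 + √11) = -55056/(6 + √11)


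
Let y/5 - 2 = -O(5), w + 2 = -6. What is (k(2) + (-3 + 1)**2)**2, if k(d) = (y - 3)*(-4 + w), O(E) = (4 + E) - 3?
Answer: 78400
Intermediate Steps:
w = -8 (w = -2 - 6 = -8)
O(E) = 1 + E
y = -20 (y = 10 + 5*(-(1 + 5)) = 10 + 5*(-1*6) = 10 + 5*(-6) = 10 - 30 = -20)
k(d) = 276 (k(d) = (-20 - 3)*(-4 - 8) = -23*(-12) = 276)
(k(2) + (-3 + 1)**2)**2 = (276 + (-3 + 1)**2)**2 = (276 + (-2)**2)**2 = (276 + 4)**2 = 280**2 = 78400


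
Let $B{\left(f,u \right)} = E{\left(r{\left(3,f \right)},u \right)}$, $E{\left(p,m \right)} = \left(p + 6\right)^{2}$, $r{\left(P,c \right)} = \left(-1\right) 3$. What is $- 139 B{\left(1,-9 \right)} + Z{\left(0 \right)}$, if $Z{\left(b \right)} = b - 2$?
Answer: $-1253$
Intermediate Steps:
$r{\left(P,c \right)} = -3$
$E{\left(p,m \right)} = \left(6 + p\right)^{2}$
$B{\left(f,u \right)} = 9$ ($B{\left(f,u \right)} = \left(6 - 3\right)^{2} = 3^{2} = 9$)
$Z{\left(b \right)} = -2 + b$
$- 139 B{\left(1,-9 \right)} + Z{\left(0 \right)} = \left(-139\right) 9 + \left(-2 + 0\right) = -1251 - 2 = -1253$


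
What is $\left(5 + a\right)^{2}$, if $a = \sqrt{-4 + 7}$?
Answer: $\left(5 + \sqrt{3}\right)^{2} \approx 45.32$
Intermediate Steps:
$a = \sqrt{3} \approx 1.732$
$\left(5 + a\right)^{2} = \left(5 + \sqrt{3}\right)^{2}$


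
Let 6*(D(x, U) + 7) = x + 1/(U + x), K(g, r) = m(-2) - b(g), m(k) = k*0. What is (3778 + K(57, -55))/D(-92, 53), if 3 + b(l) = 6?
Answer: -883350/5227 ≈ -169.00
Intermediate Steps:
m(k) = 0
b(l) = 3 (b(l) = -3 + 6 = 3)
K(g, r) = -3 (K(g, r) = 0 - 1*3 = 0 - 3 = -3)
D(x, U) = -7 + x/6 + 1/(6*(U + x)) (D(x, U) = -7 + (x + 1/(U + x))/6 = -7 + (x/6 + 1/(6*(U + x))) = -7 + x/6 + 1/(6*(U + x)))
(3778 + K(57, -55))/D(-92, 53) = (3778 - 3)/(((1 + (-92)**2 - 42*53 - 42*(-92) + 53*(-92))/(6*(53 - 92)))) = 3775/(((1/6)*(1 + 8464 - 2226 + 3864 - 4876)/(-39))) = 3775/(((1/6)*(-1/39)*5227)) = 3775/(-5227/234) = 3775*(-234/5227) = -883350/5227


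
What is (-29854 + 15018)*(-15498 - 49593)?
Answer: 965690076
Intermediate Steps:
(-29854 + 15018)*(-15498 - 49593) = -14836*(-65091) = 965690076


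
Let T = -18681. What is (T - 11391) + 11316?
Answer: -18756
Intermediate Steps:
(T - 11391) + 11316 = (-18681 - 11391) + 11316 = -30072 + 11316 = -18756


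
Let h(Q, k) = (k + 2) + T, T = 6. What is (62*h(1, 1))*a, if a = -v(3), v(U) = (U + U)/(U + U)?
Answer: -558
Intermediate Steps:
v(U) = 1 (v(U) = (2*U)/((2*U)) = (2*U)*(1/(2*U)) = 1)
h(Q, k) = 8 + k (h(Q, k) = (k + 2) + 6 = (2 + k) + 6 = 8 + k)
a = -1 (a = -1*1 = -1)
(62*h(1, 1))*a = (62*(8 + 1))*(-1) = (62*9)*(-1) = 558*(-1) = -558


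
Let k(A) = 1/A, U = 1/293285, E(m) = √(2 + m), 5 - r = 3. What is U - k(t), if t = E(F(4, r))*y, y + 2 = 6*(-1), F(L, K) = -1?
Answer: 293293/2346280 ≈ 0.12500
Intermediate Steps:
r = 2 (r = 5 - 1*3 = 5 - 3 = 2)
y = -8 (y = -2 + 6*(-1) = -2 - 6 = -8)
U = 1/293285 ≈ 3.4097e-6
t = -8 (t = √(2 - 1)*(-8) = √1*(-8) = 1*(-8) = -8)
U - k(t) = 1/293285 - 1/(-8) = 1/293285 - 1*(-⅛) = 1/293285 + ⅛ = 293293/2346280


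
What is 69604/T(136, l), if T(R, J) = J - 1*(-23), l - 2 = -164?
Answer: -69604/139 ≈ -500.75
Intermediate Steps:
l = -162 (l = 2 - 164 = -162)
T(R, J) = 23 + J (T(R, J) = J + 23 = 23 + J)
69604/T(136, l) = 69604/(23 - 162) = 69604/(-139) = 69604*(-1/139) = -69604/139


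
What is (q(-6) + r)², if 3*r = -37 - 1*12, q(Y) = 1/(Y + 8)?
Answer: 9025/36 ≈ 250.69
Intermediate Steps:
q(Y) = 1/(8 + Y)
r = -49/3 (r = (-37 - 1*12)/3 = (-37 - 12)/3 = (⅓)*(-49) = -49/3 ≈ -16.333)
(q(-6) + r)² = (1/(8 - 6) - 49/3)² = (1/2 - 49/3)² = (½ - 49/3)² = (-95/6)² = 9025/36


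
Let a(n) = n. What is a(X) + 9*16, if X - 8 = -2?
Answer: 150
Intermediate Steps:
X = 6 (X = 8 - 2 = 6)
a(X) + 9*16 = 6 + 9*16 = 6 + 144 = 150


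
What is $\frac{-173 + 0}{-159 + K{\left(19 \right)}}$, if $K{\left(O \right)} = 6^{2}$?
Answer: $\frac{173}{123} \approx 1.4065$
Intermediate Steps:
$K{\left(O \right)} = 36$
$\frac{-173 + 0}{-159 + K{\left(19 \right)}} = \frac{-173 + 0}{-159 + 36} = - \frac{173}{-123} = \left(-173\right) \left(- \frac{1}{123}\right) = \frac{173}{123}$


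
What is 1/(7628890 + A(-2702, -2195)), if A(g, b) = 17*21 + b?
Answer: 1/7627052 ≈ 1.3111e-7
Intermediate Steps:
A(g, b) = 357 + b
1/(7628890 + A(-2702, -2195)) = 1/(7628890 + (357 - 2195)) = 1/(7628890 - 1838) = 1/7627052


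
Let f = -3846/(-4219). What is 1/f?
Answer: 4219/3846 ≈ 1.0970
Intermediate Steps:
f = 3846/4219 (f = -3846*(-1/4219) = 3846/4219 ≈ 0.91159)
1/f = 1/(3846/4219) = 4219/3846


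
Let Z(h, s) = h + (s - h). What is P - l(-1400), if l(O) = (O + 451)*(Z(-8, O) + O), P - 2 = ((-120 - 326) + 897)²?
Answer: -2453797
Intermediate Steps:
Z(h, s) = s
P = 203403 (P = 2 + ((-120 - 326) + 897)² = 2 + (-446 + 897)² = 2 + 451² = 2 + 203401 = 203403)
l(O) = 2*O*(451 + O) (l(O) = (O + 451)*(O + O) = (451 + O)*(2*O) = 2*O*(451 + O))
P - l(-1400) = 203403 - 2*(-1400)*(451 - 1400) = 203403 - 2*(-1400)*(-949) = 203403 - 1*2657200 = 203403 - 2657200 = -2453797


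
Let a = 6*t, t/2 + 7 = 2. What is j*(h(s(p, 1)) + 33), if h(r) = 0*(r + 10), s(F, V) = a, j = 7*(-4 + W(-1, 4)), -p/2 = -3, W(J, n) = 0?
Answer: -924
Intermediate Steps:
t = -10 (t = -14 + 2*2 = -14 + 4 = -10)
p = 6 (p = -2*(-3) = 6)
a = -60 (a = 6*(-10) = -60)
j = -28 (j = 7*(-4 + 0) = 7*(-4) = -28)
s(F, V) = -60
h(r) = 0 (h(r) = 0*(10 + r) = 0)
j*(h(s(p, 1)) + 33) = -28*(0 + 33) = -28*33 = -924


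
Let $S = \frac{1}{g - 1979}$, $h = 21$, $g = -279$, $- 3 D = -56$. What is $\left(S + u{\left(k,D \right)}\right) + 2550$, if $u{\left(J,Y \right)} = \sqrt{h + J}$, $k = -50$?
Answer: $\frac{5757899}{2258} + i \sqrt{29} \approx 2550.0 + 5.3852 i$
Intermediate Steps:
$D = \frac{56}{3}$ ($D = \left(- \frac{1}{3}\right) \left(-56\right) = \frac{56}{3} \approx 18.667$)
$u{\left(J,Y \right)} = \sqrt{21 + J}$
$S = - \frac{1}{2258}$ ($S = \frac{1}{-279 - 1979} = \frac{1}{-2258} = - \frac{1}{2258} \approx -0.00044287$)
$\left(S + u{\left(k,D \right)}\right) + 2550 = \left(- \frac{1}{2258} + \sqrt{21 - 50}\right) + 2550 = \left(- \frac{1}{2258} + \sqrt{-29}\right) + 2550 = \left(- \frac{1}{2258} + i \sqrt{29}\right) + 2550 = \frac{5757899}{2258} + i \sqrt{29}$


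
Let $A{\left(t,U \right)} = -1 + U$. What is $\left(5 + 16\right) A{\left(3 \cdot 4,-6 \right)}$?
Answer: $-147$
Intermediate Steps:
$\left(5 + 16\right) A{\left(3 \cdot 4,-6 \right)} = \left(5 + 16\right) \left(-1 - 6\right) = 21 \left(-7\right) = -147$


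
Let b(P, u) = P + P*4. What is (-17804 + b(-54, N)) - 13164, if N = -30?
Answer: -31238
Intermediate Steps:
b(P, u) = 5*P (b(P, u) = P + 4*P = 5*P)
(-17804 + b(-54, N)) - 13164 = (-17804 + 5*(-54)) - 13164 = (-17804 - 270) - 13164 = -18074 - 13164 = -31238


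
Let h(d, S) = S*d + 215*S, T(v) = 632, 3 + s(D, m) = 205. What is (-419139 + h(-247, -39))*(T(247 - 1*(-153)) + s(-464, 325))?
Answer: -348521094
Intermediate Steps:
s(D, m) = 202 (s(D, m) = -3 + 205 = 202)
h(d, S) = 215*S + S*d
(-419139 + h(-247, -39))*(T(247 - 1*(-153)) + s(-464, 325)) = (-419139 - 39*(215 - 247))*(632 + 202) = (-419139 - 39*(-32))*834 = (-419139 + 1248)*834 = -417891*834 = -348521094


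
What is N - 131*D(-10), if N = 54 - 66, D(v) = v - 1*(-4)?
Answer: 774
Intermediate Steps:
D(v) = 4 + v (D(v) = v + 4 = 4 + v)
N = -12
N - 131*D(-10) = -12 - 131*(4 - 10) = -12 - 131*(-6) = -12 + 786 = 774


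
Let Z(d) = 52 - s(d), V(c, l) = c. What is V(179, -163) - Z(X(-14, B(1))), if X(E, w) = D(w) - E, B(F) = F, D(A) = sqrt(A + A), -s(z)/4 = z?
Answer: 71 - 4*sqrt(2) ≈ 65.343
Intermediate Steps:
s(z) = -4*z
D(A) = sqrt(2)*sqrt(A) (D(A) = sqrt(2*A) = sqrt(2)*sqrt(A))
X(E, w) = -E + sqrt(2)*sqrt(w) (X(E, w) = sqrt(2)*sqrt(w) - E = -E + sqrt(2)*sqrt(w))
Z(d) = 52 + 4*d (Z(d) = 52 - (-4)*d = 52 + 4*d)
V(179, -163) - Z(X(-14, B(1))) = 179 - (52 + 4*(-1*(-14) + sqrt(2)*sqrt(1))) = 179 - (52 + 4*(14 + sqrt(2)*1)) = 179 - (52 + 4*(14 + sqrt(2))) = 179 - (52 + (56 + 4*sqrt(2))) = 179 - (108 + 4*sqrt(2)) = 179 + (-108 - 4*sqrt(2)) = 71 - 4*sqrt(2)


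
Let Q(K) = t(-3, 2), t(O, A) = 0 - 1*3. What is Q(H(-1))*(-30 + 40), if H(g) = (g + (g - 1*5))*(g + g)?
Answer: -30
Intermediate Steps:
t(O, A) = -3 (t(O, A) = 0 - 3 = -3)
H(g) = 2*g*(-5 + 2*g) (H(g) = (g + (g - 5))*(2*g) = (g + (-5 + g))*(2*g) = (-5 + 2*g)*(2*g) = 2*g*(-5 + 2*g))
Q(K) = -3
Q(H(-1))*(-30 + 40) = -3*(-30 + 40) = -3*10 = -30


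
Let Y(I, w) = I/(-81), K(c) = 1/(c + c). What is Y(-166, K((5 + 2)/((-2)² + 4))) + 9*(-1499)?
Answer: -1092605/81 ≈ -13489.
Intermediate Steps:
K(c) = 1/(2*c)
Y(I, w) = -I/81 (Y(I, w) = I*(-1/81) = -I/81)
Y(-166, K((5 + 2)/((-2)² + 4))) + 9*(-1499) = -1/81*(-166) + 9*(-1499) = 166/81 - 13491 = -1092605/81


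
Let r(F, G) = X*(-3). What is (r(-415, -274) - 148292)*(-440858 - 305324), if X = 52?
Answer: 110769225536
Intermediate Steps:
r(F, G) = -156 (r(F, G) = 52*(-3) = -156)
(r(-415, -274) - 148292)*(-440858 - 305324) = (-156 - 148292)*(-440858 - 305324) = -148448*(-746182) = 110769225536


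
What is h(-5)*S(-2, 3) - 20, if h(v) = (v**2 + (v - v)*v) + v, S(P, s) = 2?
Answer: 20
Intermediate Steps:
h(v) = v + v**2 (h(v) = (v**2 + 0*v) + v = (v**2 + 0) + v = v**2 + v = v + v**2)
h(-5)*S(-2, 3) - 20 = -5*(1 - 5)*2 - 20 = -5*(-4)*2 - 20 = 20*2 - 20 = 40 - 20 = 20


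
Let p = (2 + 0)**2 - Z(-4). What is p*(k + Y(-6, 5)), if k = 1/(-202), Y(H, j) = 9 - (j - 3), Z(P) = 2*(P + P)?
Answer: 14130/101 ≈ 139.90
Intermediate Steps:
Z(P) = 4*P (Z(P) = 2*(2*P) = 4*P)
Y(H, j) = 12 - j (Y(H, j) = 9 - (-3 + j) = 9 + (3 - j) = 12 - j)
k = -1/202 ≈ -0.0049505
p = 20 (p = (2 + 0)**2 - 4*(-4) = 2**2 - 1*(-16) = 4 + 16 = 20)
p*(k + Y(-6, 5)) = 20*(-1/202 + (12 - 1*5)) = 20*(-1/202 + (12 - 5)) = 20*(-1/202 + 7) = 20*(1413/202) = 14130/101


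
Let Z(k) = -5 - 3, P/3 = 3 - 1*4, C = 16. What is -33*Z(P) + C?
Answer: 280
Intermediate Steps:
P = -3 (P = 3*(3 - 1*4) = 3*(3 - 4) = 3*(-1) = -3)
Z(k) = -8
-33*Z(P) + C = -33*(-8) + 16 = 264 + 16 = 280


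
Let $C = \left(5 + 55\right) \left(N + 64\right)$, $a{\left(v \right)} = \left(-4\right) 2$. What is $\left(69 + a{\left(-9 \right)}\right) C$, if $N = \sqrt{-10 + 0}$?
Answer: $234240 + 3660 i \sqrt{10} \approx 2.3424 \cdot 10^{5} + 11574.0 i$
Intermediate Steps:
$N = i \sqrt{10}$ ($N = \sqrt{-10} = i \sqrt{10} \approx 3.1623 i$)
$a{\left(v \right)} = -8$
$C = 3840 + 60 i \sqrt{10}$ ($C = \left(5 + 55\right) \left(i \sqrt{10} + 64\right) = 60 \left(64 + i \sqrt{10}\right) = 3840 + 60 i \sqrt{10} \approx 3840.0 + 189.74 i$)
$\left(69 + a{\left(-9 \right)}\right) C = \left(69 - 8\right) \left(3840 + 60 i \sqrt{10}\right) = 61 \left(3840 + 60 i \sqrt{10}\right) = 234240 + 3660 i \sqrt{10}$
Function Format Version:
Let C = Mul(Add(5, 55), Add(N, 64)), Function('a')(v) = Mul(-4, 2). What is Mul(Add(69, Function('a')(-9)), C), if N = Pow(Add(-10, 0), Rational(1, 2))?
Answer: Add(234240, Mul(3660, I, Pow(10, Rational(1, 2)))) ≈ Add(2.3424e+5, Mul(11574., I))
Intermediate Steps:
N = Mul(I, Pow(10, Rational(1, 2))) (N = Pow(-10, Rational(1, 2)) = Mul(I, Pow(10, Rational(1, 2))) ≈ Mul(3.1623, I))
Function('a')(v) = -8
C = Add(3840, Mul(60, I, Pow(10, Rational(1, 2)))) (C = Mul(Add(5, 55), Add(Mul(I, Pow(10, Rational(1, 2))), 64)) = Mul(60, Add(64, Mul(I, Pow(10, Rational(1, 2))))) = Add(3840, Mul(60, I, Pow(10, Rational(1, 2)))) ≈ Add(3840.0, Mul(189.74, I)))
Mul(Add(69, Function('a')(-9)), C) = Mul(Add(69, -8), Add(3840, Mul(60, I, Pow(10, Rational(1, 2))))) = Mul(61, Add(3840, Mul(60, I, Pow(10, Rational(1, 2))))) = Add(234240, Mul(3660, I, Pow(10, Rational(1, 2))))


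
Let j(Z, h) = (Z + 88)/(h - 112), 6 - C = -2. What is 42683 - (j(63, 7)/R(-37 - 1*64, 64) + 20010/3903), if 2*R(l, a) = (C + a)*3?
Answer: 629641369871/14753340 ≈ 42678.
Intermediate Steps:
C = 8 (C = 6 - 1*(-2) = 6 + 2 = 8)
j(Z, h) = (88 + Z)/(-112 + h)
R(l, a) = 12 + 3*a/2 (R(l, a) = ((8 + a)*3)/2 = (24 + 3*a)/2 = 12 + 3*a/2)
42683 - (j(63, 7)/R(-37 - 1*64, 64) + 20010/3903) = 42683 - (((88 + 63)/(-112 + 7))/(12 + (3/2)*64) + 20010/3903) = 42683 - ((151/(-105))/(12 + 96) + 20010*(1/3903)) = 42683 - (-1/105*151/108 + 6670/1301) = 42683 - (-151/105*1/108 + 6670/1301) = 42683 - (-151/11340 + 6670/1301) = 42683 - 1*75441349/14753340 = 42683 - 75441349/14753340 = 629641369871/14753340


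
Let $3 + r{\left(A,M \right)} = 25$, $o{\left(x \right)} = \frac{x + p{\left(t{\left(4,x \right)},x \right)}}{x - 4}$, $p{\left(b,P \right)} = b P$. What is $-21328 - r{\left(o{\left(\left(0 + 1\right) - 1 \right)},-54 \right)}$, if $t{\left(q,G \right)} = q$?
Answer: $-21350$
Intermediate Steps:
$p{\left(b,P \right)} = P b$
$o{\left(x \right)} = \frac{5 x}{-4 + x}$ ($o{\left(x \right)} = \frac{x + x 4}{x - 4} = \frac{x + 4 x}{-4 + x} = \frac{5 x}{-4 + x}$)
$r{\left(A,M \right)} = 22$ ($r{\left(A,M \right)} = -3 + 25 = 22$)
$-21328 - r{\left(o{\left(\left(0 + 1\right) - 1 \right)},-54 \right)} = -21328 - 22 = -21350$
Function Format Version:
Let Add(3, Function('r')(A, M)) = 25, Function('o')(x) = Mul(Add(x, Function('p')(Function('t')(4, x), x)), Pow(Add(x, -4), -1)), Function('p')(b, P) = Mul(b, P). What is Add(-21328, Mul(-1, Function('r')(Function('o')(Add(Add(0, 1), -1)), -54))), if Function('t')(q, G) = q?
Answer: -21350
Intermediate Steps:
Function('p')(b, P) = Mul(P, b)
Function('o')(x) = Mul(5, x, Pow(Add(-4, x), -1)) (Function('o')(x) = Mul(Add(x, Mul(x, 4)), Pow(Add(x, -4), -1)) = Mul(Add(x, Mul(4, x)), Pow(Add(-4, x), -1)) = Mul(Mul(5, x), Pow(Add(-4, x), -1)) = Mul(5, x, Pow(Add(-4, x), -1)))
Function('r')(A, M) = 22 (Function('r')(A, M) = Add(-3, 25) = 22)
Add(-21328, Mul(-1, Function('r')(Function('o')(Add(Add(0, 1), -1)), -54))) = Add(-21328, Mul(-1, 22)) = Add(-21328, -22) = -21350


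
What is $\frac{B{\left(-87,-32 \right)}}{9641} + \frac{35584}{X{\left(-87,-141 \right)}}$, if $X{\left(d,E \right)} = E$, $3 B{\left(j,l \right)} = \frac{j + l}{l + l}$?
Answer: $- \frac{21956176423}{87000384} \approx -252.37$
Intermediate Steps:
$B{\left(j,l \right)} = \frac{j + l}{6 l}$ ($B{\left(j,l \right)} = \frac{\left(j + l\right) \frac{1}{l + l}}{3} = \frac{\left(j + l\right) \frac{1}{2 l}}{3} = \frac{\frac{1}{2} \frac{1}{l} \left(j + l\right)}{3} = \frac{j + l}{6 l}$)
$\frac{B{\left(-87,-32 \right)}}{9641} + \frac{35584}{X{\left(-87,-141 \right)}} = \frac{\frac{1}{6} \frac{1}{-32} \left(-87 - 32\right)}{9641} + \frac{35584}{-141} = \frac{1}{6} \left(- \frac{1}{32}\right) \left(-119\right) \frac{1}{9641} + 35584 \left(- \frac{1}{141}\right) = \frac{119}{192} \cdot \frac{1}{9641} - \frac{35584}{141} = \frac{119}{1851072} - \frac{35584}{141} = - \frac{21956176423}{87000384}$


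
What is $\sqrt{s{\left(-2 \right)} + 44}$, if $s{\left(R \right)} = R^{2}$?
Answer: $4 \sqrt{3} \approx 6.9282$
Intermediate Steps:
$\sqrt{s{\left(-2 \right)} + 44} = \sqrt{\left(-2\right)^{2} + 44} = \sqrt{4 + 44} = \sqrt{48} = 4 \sqrt{3}$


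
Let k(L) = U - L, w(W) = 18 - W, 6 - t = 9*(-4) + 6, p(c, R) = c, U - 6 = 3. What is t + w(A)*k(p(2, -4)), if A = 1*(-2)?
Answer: 176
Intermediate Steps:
U = 9 (U = 6 + 3 = 9)
A = -2
t = 36 (t = 6 - (9*(-4) + 6) = 6 - (-36 + 6) = 6 - 1*(-30) = 6 + 30 = 36)
k(L) = 9 - L
t + w(A)*k(p(2, -4)) = 36 + (18 - 1*(-2))*(9 - 1*2) = 36 + (18 + 2)*(9 - 2) = 36 + 20*7 = 36 + 140 = 176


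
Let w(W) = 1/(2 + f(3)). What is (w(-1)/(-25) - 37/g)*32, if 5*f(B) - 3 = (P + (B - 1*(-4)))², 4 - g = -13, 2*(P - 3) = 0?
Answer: -669504/9605 ≈ -69.704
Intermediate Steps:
P = 3 (P = 3 + (½)*0 = 3 + 0 = 3)
g = 17 (g = 4 - 1*(-13) = 4 + 13 = 17)
f(B) = ⅗ + (7 + B)²/5 (f(B) = ⅗ + (3 + (B - 1*(-4)))²/5 = ⅗ + (3 + (B + 4))²/5 = ⅗ + (3 + (4 + B))²/5 = ⅗ + (7 + B)²/5)
w(W) = 5/113 (w(W) = 1/(2 + (⅗ + (7 + 3)²/5)) = 1/(2 + (⅗ + (⅕)*10²)) = 1/(2 + (⅗ + (⅕)*100)) = 1/(2 + (⅗ + 20)) = 1/(2 + 103/5) = 1/(113/5) = 5/113)
(w(-1)/(-25) - 37/g)*32 = ((5/113)/(-25) - 37/17)*32 = ((5/113)*(-1/25) - 37*1/17)*32 = (-1/565 - 37/17)*32 = -20922/9605*32 = -669504/9605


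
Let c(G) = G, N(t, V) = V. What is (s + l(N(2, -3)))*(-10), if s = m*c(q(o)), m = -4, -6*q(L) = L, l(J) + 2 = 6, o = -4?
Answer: -40/3 ≈ -13.333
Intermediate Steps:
l(J) = 4 (l(J) = -2 + 6 = 4)
q(L) = -L/6
s = -8/3 (s = -(-2)*(-4)/3 = -4*⅔ = -8/3 ≈ -2.6667)
(s + l(N(2, -3)))*(-10) = (-8/3 + 4)*(-10) = (4/3)*(-10) = -40/3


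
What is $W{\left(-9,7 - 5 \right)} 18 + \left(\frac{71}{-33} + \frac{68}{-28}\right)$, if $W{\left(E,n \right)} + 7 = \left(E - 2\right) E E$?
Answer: $- \frac{3734942}{231} \approx -16169.0$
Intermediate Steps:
$W{\left(E,n \right)} = -7 + E^{2} \left(-2 + E\right)$ ($W{\left(E,n \right)} = -7 + \left(E - 2\right) E E = -7 + \left(-2 + E\right) E E = -7 + E \left(-2 + E\right) E = -7 + E^{2} \left(-2 + E\right)$)
$W{\left(-9,7 - 5 \right)} 18 + \left(\frac{71}{-33} + \frac{68}{-28}\right) = \left(-7 + \left(-9\right)^{3} - 2 \left(-9\right)^{2}\right) 18 + \left(\frac{71}{-33} + \frac{68}{-28}\right) = \left(-7 - 729 - 162\right) 18 + \left(71 \left(- \frac{1}{33}\right) + 68 \left(- \frac{1}{28}\right)\right) = \left(-7 - 729 - 162\right) 18 - \frac{1058}{231} = \left(-898\right) 18 - \frac{1058}{231} = -16164 - \frac{1058}{231} = - \frac{3734942}{231}$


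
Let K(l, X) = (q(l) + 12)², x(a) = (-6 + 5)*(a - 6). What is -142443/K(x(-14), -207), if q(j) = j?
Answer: -142443/1024 ≈ -139.10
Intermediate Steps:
x(a) = 6 - a (x(a) = -(-6 + a) = 6 - a)
K(l, X) = (12 + l)² (K(l, X) = (l + 12)² = (12 + l)²)
-142443/K(x(-14), -207) = -142443/(12 + (6 - 1*(-14)))² = -142443/(12 + (6 + 14))² = -142443/(12 + 20)² = -142443/(32²) = -142443/1024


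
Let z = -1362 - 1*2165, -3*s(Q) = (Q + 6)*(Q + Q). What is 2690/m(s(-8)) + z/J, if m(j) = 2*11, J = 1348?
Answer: 1774263/14828 ≈ 119.66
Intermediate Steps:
s(Q) = -2*Q*(6 + Q)/3 (s(Q) = -(Q + 6)*(Q + Q)/3 = -(6 + Q)*2*Q/3 = -2*Q*(6 + Q)/3)
z = -3527 (z = -1362 - 2165 = -3527)
m(j) = 22
2690/m(s(-8)) + z/J = 2690/22 - 3527/1348 = 2690*(1/22) - 3527*1/1348 = 1345/11 - 3527/1348 = 1774263/14828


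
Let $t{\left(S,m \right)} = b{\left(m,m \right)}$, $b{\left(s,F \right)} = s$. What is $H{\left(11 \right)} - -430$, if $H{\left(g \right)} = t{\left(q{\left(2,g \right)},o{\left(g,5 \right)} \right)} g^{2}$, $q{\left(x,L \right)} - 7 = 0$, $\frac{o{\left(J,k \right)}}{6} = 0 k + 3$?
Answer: $2608$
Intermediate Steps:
$o{\left(J,k \right)} = 18$ ($o{\left(J,k \right)} = 6 \left(0 k + 3\right) = 6 \left(0 + 3\right) = 6 \cdot 3 = 18$)
$q{\left(x,L \right)} = 7$ ($q{\left(x,L \right)} = 7 + 0 = 7$)
$t{\left(S,m \right)} = m$
$H{\left(g \right)} = 18 g^{2}$
$H{\left(11 \right)} - -430 = 18 \cdot 11^{2} - -430 = 18 \cdot 121 + 430 = 2178 + 430 = 2608$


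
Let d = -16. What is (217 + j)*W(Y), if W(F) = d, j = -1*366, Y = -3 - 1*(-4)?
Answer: 2384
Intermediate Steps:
Y = 1 (Y = -3 + 4 = 1)
j = -366
W(F) = -16
(217 + j)*W(Y) = (217 - 366)*(-16) = -149*(-16) = 2384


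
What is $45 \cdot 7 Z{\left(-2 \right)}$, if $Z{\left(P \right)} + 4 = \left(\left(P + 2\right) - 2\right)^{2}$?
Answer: $0$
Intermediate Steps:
$Z{\left(P \right)} = -4 + P^{2}$ ($Z{\left(P \right)} = -4 + \left(\left(P + 2\right) - 2\right)^{2} = -4 + \left(\left(2 + P\right) - 2\right)^{2} = -4 + P^{2}$)
$45 \cdot 7 Z{\left(-2 \right)} = 45 \cdot 7 \left(-4 + \left(-2\right)^{2}\right) = 315 \left(-4 + 4\right) = 315 \cdot 0 = 0$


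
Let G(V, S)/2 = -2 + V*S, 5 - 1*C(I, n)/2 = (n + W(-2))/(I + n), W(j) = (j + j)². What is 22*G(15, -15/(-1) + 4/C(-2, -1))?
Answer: 9944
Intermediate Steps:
W(j) = 4*j² (W(j) = (2*j)² = 4*j²)
C(I, n) = 10 - 2*(16 + n)/(I + n) (C(I, n) = 10 - 2*(n + 4*(-2)²)/(I + n) = 10 - 2*(n + 4*4)/(I + n) = 10 - 2*(n + 16)/(I + n) = 10 - 2*(16 + n)/(I + n))
G(V, S) = -4 + 2*S*V (G(V, S) = 2*(-2 + V*S) = 2*(-2 + S*V) = -4 + 2*S*V)
22*G(15, -15/(-1) + 4/C(-2, -1)) = 22*(-4 + 2*(-15/(-1) + 4/((2*(-16 + 4*(-1) + 5*(-2))/(-2 - 1))))*15) = 22*(-4 + 2*(-15*(-1) + 4/((2*(-16 - 4 - 10)/(-3))))*15) = 22*(-4 + 2*(15 + 4/((2*(-⅓)*(-30))))*15) = 22*(-4 + 2*(15 + 4/20)*15) = 22*(-4 + 2*(15 + 4*(1/20))*15) = 22*(-4 + 2*(15 + ⅕)*15) = 22*(-4 + 2*(76/5)*15) = 22*(-4 + 456) = 22*452 = 9944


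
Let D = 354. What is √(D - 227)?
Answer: √127 ≈ 11.269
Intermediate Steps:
√(D - 227) = √(354 - 227) = √127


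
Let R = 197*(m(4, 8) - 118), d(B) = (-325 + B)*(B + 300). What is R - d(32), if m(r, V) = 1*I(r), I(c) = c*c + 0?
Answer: 77182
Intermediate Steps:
d(B) = (-325 + B)*(300 + B)
I(c) = c² (I(c) = c² + 0 = c²)
m(r, V) = r² (m(r, V) = 1*r² = r²)
R = -20094 (R = 197*(4² - 118) = 197*(16 - 118) = 197*(-102) = -20094)
R - d(32) = -20094 - (-97500 + 32² - 25*32) = -20094 - (-97500 + 1024 - 800) = -20094 - 1*(-97276) = -20094 + 97276 = 77182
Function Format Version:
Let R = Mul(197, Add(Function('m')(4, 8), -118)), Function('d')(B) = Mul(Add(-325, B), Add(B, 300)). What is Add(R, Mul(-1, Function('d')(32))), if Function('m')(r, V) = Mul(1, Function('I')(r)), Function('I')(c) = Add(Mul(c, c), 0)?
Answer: 77182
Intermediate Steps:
Function('d')(B) = Mul(Add(-325, B), Add(300, B))
Function('I')(c) = Pow(c, 2) (Function('I')(c) = Add(Pow(c, 2), 0) = Pow(c, 2))
Function('m')(r, V) = Pow(r, 2) (Function('m')(r, V) = Mul(1, Pow(r, 2)) = Pow(r, 2))
R = -20094 (R = Mul(197, Add(Pow(4, 2), -118)) = Mul(197, Add(16, -118)) = Mul(197, -102) = -20094)
Add(R, Mul(-1, Function('d')(32))) = Add(-20094, Mul(-1, Add(-97500, Pow(32, 2), Mul(-25, 32)))) = Add(-20094, Mul(-1, Add(-97500, 1024, -800))) = Add(-20094, Mul(-1, -97276)) = Add(-20094, 97276) = 77182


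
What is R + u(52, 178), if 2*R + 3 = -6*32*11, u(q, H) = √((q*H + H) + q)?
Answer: -2115/2 + 3*√1054 ≈ -960.10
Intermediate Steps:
u(q, H) = √(H + q + H*q) (u(q, H) = √((H*q + H) + q) = √((H + H*q) + q) = √(H + q + H*q))
R = -2115/2 (R = -3/2 + (-6*32*11)/2 = -3/2 + (-192*11)/2 = -3/2 + (½)*(-2112) = -3/2 - 1056 = -2115/2 ≈ -1057.5)
R + u(52, 178) = -2115/2 + √(178 + 52 + 178*52) = -2115/2 + √(178 + 52 + 9256) = -2115/2 + √9486 = -2115/2 + 3*√1054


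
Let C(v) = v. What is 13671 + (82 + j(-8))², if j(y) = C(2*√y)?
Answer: 20363 + 656*I*√2 ≈ 20363.0 + 927.72*I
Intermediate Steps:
j(y) = 2*√y
13671 + (82 + j(-8))² = 13671 + (82 + 2*√(-8))² = 13671 + (82 + 2*(2*I*√2))² = 13671 + (82 + 4*I*√2)²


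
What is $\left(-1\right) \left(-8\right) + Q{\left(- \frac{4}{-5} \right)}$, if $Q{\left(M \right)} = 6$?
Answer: $14$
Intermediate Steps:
$\left(-1\right) \left(-8\right) + Q{\left(- \frac{4}{-5} \right)} = \left(-1\right) \left(-8\right) + 6 = 8 + 6 = 14$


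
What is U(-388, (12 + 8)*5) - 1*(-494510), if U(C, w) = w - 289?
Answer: 494321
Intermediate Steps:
U(C, w) = -289 + w
U(-388, (12 + 8)*5) - 1*(-494510) = (-289 + (12 + 8)*5) - 1*(-494510) = (-289 + 20*5) + 494510 = (-289 + 100) + 494510 = -189 + 494510 = 494321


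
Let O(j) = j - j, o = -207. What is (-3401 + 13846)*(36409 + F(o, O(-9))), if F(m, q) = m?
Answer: 378129890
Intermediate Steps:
O(j) = 0
(-3401 + 13846)*(36409 + F(o, O(-9))) = (-3401 + 13846)*(36409 - 207) = 10445*36202 = 378129890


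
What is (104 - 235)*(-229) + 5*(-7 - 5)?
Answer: 29939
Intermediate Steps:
(104 - 235)*(-229) + 5*(-7 - 5) = -131*(-229) + 5*(-12) = 29999 - 60 = 29939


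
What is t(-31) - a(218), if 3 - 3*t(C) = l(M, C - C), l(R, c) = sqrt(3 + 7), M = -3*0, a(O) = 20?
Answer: -19 - sqrt(10)/3 ≈ -20.054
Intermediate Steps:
M = 0
l(R, c) = sqrt(10)
t(C) = 1 - sqrt(10)/3
t(-31) - a(218) = (1 - sqrt(10)/3) - 1*20 = (1 - sqrt(10)/3) - 20 = -19 - sqrt(10)/3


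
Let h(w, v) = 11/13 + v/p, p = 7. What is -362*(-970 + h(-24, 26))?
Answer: 31803510/91 ≈ 3.4949e+5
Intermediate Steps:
h(w, v) = 11/13 + v/7
-362*(-970 + h(-24, 26)) = -362*(-970 + (11/13 + (⅐)*26)) = -362*(-970 + (11/13 + 26/7)) = -362*(-970 + 415/91) = -362*(-87855/91) = 31803510/91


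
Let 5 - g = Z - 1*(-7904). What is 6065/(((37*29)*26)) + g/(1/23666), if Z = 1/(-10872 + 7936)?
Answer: -3827948485388661/20477132 ≈ -1.8694e+8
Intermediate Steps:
Z = -1/2936 (Z = 1/(-2936) = -1/2936 ≈ -0.00034060)
g = -23191463/2936 (g = 5 - (-1/2936 - 1*(-7904)) = 5 - (-1/2936 + 7904) = 5 - 1*23206143/2936 = 5 - 23206143/2936 = -23191463/2936 ≈ -7899.0)
6065/(((37*29)*26)) + g/(1/23666) = 6065/(((37*29)*26)) - 23191463/(2936*(1/23666)) = 6065/((1073*26)) - 23191463/(2936*1/23666) = 6065/27898 - 23191463/2936*23666 = 6065*(1/27898) - 274424581679/1468 = 6065/27898 - 274424581679/1468 = -3827948485388661/20477132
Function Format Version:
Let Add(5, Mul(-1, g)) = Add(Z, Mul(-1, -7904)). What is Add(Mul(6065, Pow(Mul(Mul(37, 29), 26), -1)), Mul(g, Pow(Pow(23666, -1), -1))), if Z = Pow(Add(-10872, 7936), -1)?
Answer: Rational(-3827948485388661, 20477132) ≈ -1.8694e+8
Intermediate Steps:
Z = Rational(-1, 2936) (Z = Pow(-2936, -1) = Rational(-1, 2936) ≈ -0.00034060)
g = Rational(-23191463, 2936) (g = Add(5, Mul(-1, Add(Rational(-1, 2936), Mul(-1, -7904)))) = Add(5, Mul(-1, Add(Rational(-1, 2936), 7904))) = Add(5, Mul(-1, Rational(23206143, 2936))) = Add(5, Rational(-23206143, 2936)) = Rational(-23191463, 2936) ≈ -7899.0)
Add(Mul(6065, Pow(Mul(Mul(37, 29), 26), -1)), Mul(g, Pow(Pow(23666, -1), -1))) = Add(Mul(6065, Pow(Mul(Mul(37, 29), 26), -1)), Mul(Rational(-23191463, 2936), Pow(Pow(23666, -1), -1))) = Add(Mul(6065, Pow(Mul(1073, 26), -1)), Mul(Rational(-23191463, 2936), Pow(Rational(1, 23666), -1))) = Add(Mul(6065, Pow(27898, -1)), Mul(Rational(-23191463, 2936), 23666)) = Add(Mul(6065, Rational(1, 27898)), Rational(-274424581679, 1468)) = Add(Rational(6065, 27898), Rational(-274424581679, 1468)) = Rational(-3827948485388661, 20477132)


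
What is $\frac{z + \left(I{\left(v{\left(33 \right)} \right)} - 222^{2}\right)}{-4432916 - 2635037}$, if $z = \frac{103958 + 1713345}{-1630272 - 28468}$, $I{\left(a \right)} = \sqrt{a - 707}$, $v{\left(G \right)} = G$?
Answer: $\frac{81751159463}{11723896359220} - \frac{i \sqrt{674}}{7067953} \approx 0.006973 - 3.6731 \cdot 10^{-6} i$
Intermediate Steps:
$I{\left(a \right)} = \sqrt{-707 + a}$
$z = - \frac{1817303}{1658740}$ ($z = \frac{1817303}{-1658740} = 1817303 \left(- \frac{1}{1658740}\right) = - \frac{1817303}{1658740} \approx -1.0956$)
$\frac{z + \left(I{\left(v{\left(33 \right)} \right)} - 222^{2}\right)}{-4432916 - 2635037} = \frac{- \frac{1817303}{1658740} + \left(\sqrt{-707 + 33} - 222^{2}\right)}{-4432916 - 2635037} = \frac{- \frac{1817303}{1658740} + \left(\sqrt{-674} - 49284\right)}{-7067953} = \left(- \frac{1817303}{1658740} - \left(49284 - i \sqrt{674}\right)\right) \left(- \frac{1}{7067953}\right) = \left(- \frac{81751159463}{1658740} + i \sqrt{674}\right) \left(- \frac{1}{7067953}\right) = \frac{81751159463}{11723896359220} - \frac{i \sqrt{674}}{7067953}$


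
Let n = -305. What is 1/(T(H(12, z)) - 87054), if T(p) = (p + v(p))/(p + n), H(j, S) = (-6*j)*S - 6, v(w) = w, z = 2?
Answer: -91/7921854 ≈ -1.1487e-5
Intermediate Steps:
H(j, S) = -6 - 6*S*j (H(j, S) = -6*S*j - 6 = -6 - 6*S*j)
T(p) = 2*p/(-305 + p) (T(p) = (p + p)/(p - 305) = (2*p)/(-305 + p) = 2*p/(-305 + p))
1/(T(H(12, z)) - 87054) = 1/(2*(-6 - 6*2*12)/(-305 + (-6 - 6*2*12)) - 87054) = 1/(2*(-6 - 144)/(-305 + (-6 - 144)) - 87054) = 1/(2*(-150)/(-305 - 150) - 87054) = 1/(2*(-150)/(-455) - 87054) = 1/(2*(-150)*(-1/455) - 87054) = 1/(60/91 - 87054) = 1/(-7921854/91) = -91/7921854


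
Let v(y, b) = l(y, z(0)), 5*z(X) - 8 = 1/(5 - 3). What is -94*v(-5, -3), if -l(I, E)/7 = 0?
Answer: 0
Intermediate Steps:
z(X) = 17/10 (z(X) = 8/5 + 1/(5*(5 - 3)) = 8/5 + (1/5)/2 = 8/5 + (1/5)*(1/2) = 8/5 + 1/10 = 17/10)
l(I, E) = 0 (l(I, E) = -7*0 = 0)
v(y, b) = 0
-94*v(-5, -3) = -94*0 = 0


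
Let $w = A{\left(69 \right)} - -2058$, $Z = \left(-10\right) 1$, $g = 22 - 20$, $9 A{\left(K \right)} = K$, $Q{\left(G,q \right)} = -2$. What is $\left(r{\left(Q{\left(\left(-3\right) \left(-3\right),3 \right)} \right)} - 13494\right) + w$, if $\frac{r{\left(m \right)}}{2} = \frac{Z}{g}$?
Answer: $- \frac{34315}{3} \approx -11438.0$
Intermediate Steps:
$A{\left(K \right)} = \frac{K}{9}$
$g = 2$ ($g = 22 - 20 = 2$)
$Z = -10$
$w = \frac{6197}{3}$ ($w = \frac{1}{9} \cdot 69 - -2058 = \frac{23}{3} + 2058 = \frac{6197}{3} \approx 2065.7$)
$r{\left(m \right)} = -10$ ($r{\left(m \right)} = 2 \left(- \frac{10}{2}\right) = 2 \left(\left(-10\right) \frac{1}{2}\right) = 2 \left(-5\right) = -10$)
$\left(r{\left(Q{\left(\left(-3\right) \left(-3\right),3 \right)} \right)} - 13494\right) + w = \left(-10 - 13494\right) + \frac{6197}{3} = -13504 + \frac{6197}{3} = - \frac{34315}{3}$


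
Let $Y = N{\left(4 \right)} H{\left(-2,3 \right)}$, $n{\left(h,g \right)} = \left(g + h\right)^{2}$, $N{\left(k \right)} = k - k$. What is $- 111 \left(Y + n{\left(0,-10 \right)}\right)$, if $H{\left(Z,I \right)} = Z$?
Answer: $-11100$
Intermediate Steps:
$N{\left(k \right)} = 0$
$Y = 0$ ($Y = 0 \left(-2\right) = 0$)
$- 111 \left(Y + n{\left(0,-10 \right)}\right) = - 111 \left(0 + \left(-10 + 0\right)^{2}\right) = - 111 \left(0 + \left(-10\right)^{2}\right) = - 111 \left(0 + 100\right) = \left(-111\right) 100 = -11100$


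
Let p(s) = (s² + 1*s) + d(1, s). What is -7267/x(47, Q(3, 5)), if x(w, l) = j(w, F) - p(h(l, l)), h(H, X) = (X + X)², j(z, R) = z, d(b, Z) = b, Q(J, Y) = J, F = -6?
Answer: 7267/1286 ≈ 5.6509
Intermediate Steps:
h(H, X) = 4*X² (h(H, X) = (2*X)² = 4*X²)
p(s) = 1 + s + s² (p(s) = (s² + 1*s) + 1 = (s² + s) + 1 = (s + s²) + 1 = 1 + s + s²)
x(w, l) = -1 + w - 16*l⁴ - 4*l² (x(w, l) = w - (1 + 4*l² + (4*l²)²) = w - (1 + 4*l² + 16*l⁴) = w + (-1 - 16*l⁴ - 4*l²) = -1 + w - 16*l⁴ - 4*l²)
-7267/x(47, Q(3, 5)) = -7267/(-1 + 47 - 16*3⁴ - 4*3²) = -7267/(-1 + 47 - 16*81 - 4*9) = -7267/(-1 + 47 - 1296 - 36) = -7267/(-1286) = -7267*(-1/1286) = 7267/1286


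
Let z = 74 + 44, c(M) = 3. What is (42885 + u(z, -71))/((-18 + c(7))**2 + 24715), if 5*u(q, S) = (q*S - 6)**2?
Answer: 70505881/124700 ≈ 565.40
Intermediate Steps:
z = 118
u(q, S) = (-6 + S*q)**2/5 (u(q, S) = (q*S - 6)**2/5 = (S*q - 6)**2/5 = (-6 + S*q)**2/5)
(42885 + u(z, -71))/((-18 + c(7))**2 + 24715) = (42885 + (-6 - 71*118)**2/5)/((-18 + 3)**2 + 24715) = (42885 + (-6 - 8378)**2/5)/((-15)**2 + 24715) = (42885 + (1/5)*(-8384)**2)/(225 + 24715) = (42885 + (1/5)*70291456)/24940 = (42885 + 70291456/5)*(1/24940) = (70505881/5)*(1/24940) = 70505881/124700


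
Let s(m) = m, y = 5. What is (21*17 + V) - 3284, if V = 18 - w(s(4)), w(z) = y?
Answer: -2914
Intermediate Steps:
w(z) = 5
V = 13 (V = 18 - 1*5 = 18 - 5 = 13)
(21*17 + V) - 3284 = (21*17 + 13) - 3284 = (357 + 13) - 3284 = 370 - 3284 = -2914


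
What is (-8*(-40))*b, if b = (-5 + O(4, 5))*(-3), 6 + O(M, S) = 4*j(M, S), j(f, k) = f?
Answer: -4800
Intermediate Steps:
O(M, S) = -6 + 4*M
b = -15 (b = (-5 + (-6 + 4*4))*(-3) = (-5 + (-6 + 16))*(-3) = (-5 + 10)*(-3) = 5*(-3) = -15)
(-8*(-40))*b = -8*(-40)*(-15) = 320*(-15) = -4800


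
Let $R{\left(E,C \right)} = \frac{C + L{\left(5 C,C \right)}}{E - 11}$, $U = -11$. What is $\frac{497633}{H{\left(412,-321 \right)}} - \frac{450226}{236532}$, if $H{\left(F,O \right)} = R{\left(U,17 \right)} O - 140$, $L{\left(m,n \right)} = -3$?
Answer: $\frac{647224553267}{83614062} \approx 7740.6$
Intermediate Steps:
$R{\left(E,C \right)} = \frac{-3 + C}{-11 + E}$ ($R{\left(E,C \right)} = \frac{C - 3}{E - 11} = \frac{-3 + C}{-11 + E}$)
$H{\left(F,O \right)} = -140 - \frac{7 O}{11}$ ($H{\left(F,O \right)} = \frac{-3 + 17}{-11 - 11} O - 140 = \frac{1}{-22} \cdot 14 O - 140 = \left(- \frac{1}{22}\right) 14 O - 140 = - \frac{7 O}{11} - 140 = -140 - \frac{7 O}{11}$)
$\frac{497633}{H{\left(412,-321 \right)}} - \frac{450226}{236532} = \frac{497633}{-140 - - \frac{2247}{11}} - \frac{450226}{236532} = \frac{497633}{-140 + \frac{2247}{11}} - \frac{225113}{118266} = \frac{497633}{\frac{707}{11}} - \frac{225113}{118266} = 497633 \cdot \frac{11}{707} - \frac{225113}{118266} = \frac{5473963}{707} - \frac{225113}{118266} = \frac{647224553267}{83614062}$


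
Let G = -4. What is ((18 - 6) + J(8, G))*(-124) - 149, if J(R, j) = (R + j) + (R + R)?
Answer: -4117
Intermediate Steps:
J(R, j) = j + 3*R (J(R, j) = (R + j) + 2*R = j + 3*R)
((18 - 6) + J(8, G))*(-124) - 149 = ((18 - 6) + (-4 + 3*8))*(-124) - 149 = (12 + (-4 + 24))*(-124) - 149 = (12 + 20)*(-124) - 149 = 32*(-124) - 149 = -3968 - 149 = -4117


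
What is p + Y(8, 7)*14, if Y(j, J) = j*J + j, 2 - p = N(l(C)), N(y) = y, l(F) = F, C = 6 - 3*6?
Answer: 910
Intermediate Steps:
C = -12 (C = 6 - 18 = -12)
p = 14 (p = 2 - 1*(-12) = 2 + 12 = 14)
Y(j, J) = j + J*j (Y(j, J) = J*j + j = j + J*j)
p + Y(8, 7)*14 = 14 + (8*(1 + 7))*14 = 14 + (8*8)*14 = 14 + 64*14 = 14 + 896 = 910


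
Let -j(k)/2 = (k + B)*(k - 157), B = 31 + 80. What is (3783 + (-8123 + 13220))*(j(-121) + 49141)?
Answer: 386999280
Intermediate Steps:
B = 111
j(k) = -2*(-157 + k)*(111 + k) (j(k) = -2*(k + 111)*(k - 157) = -2*(111 + k)*(-157 + k) = -2*(-157 + k)*(111 + k))
(3783 + (-8123 + 13220))*(j(-121) + 49141) = (3783 + (-8123 + 13220))*((34854 - 2*(-121)² + 92*(-121)) + 49141) = (3783 + 5097)*((34854 - 2*14641 - 11132) + 49141) = 8880*((34854 - 29282 - 11132) + 49141) = 8880*(-5560 + 49141) = 8880*43581 = 386999280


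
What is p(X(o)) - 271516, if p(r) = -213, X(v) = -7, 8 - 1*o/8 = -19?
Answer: -271729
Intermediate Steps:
o = 216 (o = 64 - 8*(-19) = 64 + 152 = 216)
p(X(o)) - 271516 = -213 - 271516 = -271729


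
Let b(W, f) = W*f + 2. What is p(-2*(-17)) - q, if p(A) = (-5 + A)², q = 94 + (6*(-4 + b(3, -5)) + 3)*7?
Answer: 1440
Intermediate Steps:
b(W, f) = 2 + W*f
q = -599 (q = 94 + (6*(-4 + (2 + 3*(-5))) + 3)*7 = 94 + (6*(-4 + (2 - 15)) + 3)*7 = 94 + (6*(-4 - 13) + 3)*7 = 94 + (6*(-17) + 3)*7 = 94 + (-102 + 3)*7 = 94 - 99*7 = 94 - 693 = -599)
p(-2*(-17)) - q = (-5 - 2*(-17))² - 1*(-599) = (-5 + 34)² + 599 = 29² + 599 = 841 + 599 = 1440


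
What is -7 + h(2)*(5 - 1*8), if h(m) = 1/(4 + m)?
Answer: -15/2 ≈ -7.5000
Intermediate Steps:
-7 + h(2)*(5 - 1*8) = -7 + (5 - 1*8)/(4 + 2) = -7 + (5 - 8)/6 = -7 + (⅙)*(-3) = -7 - ½ = -15/2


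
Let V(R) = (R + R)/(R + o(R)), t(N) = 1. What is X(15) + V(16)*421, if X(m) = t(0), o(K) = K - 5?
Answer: 13499/27 ≈ 499.96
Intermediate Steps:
o(K) = -5 + K
X(m) = 1
V(R) = 2*R/(-5 + 2*R) (V(R) = (R + R)/(R + (-5 + R)) = (2*R)/(-5 + 2*R) = 2*R/(-5 + 2*R))
X(15) + V(16)*421 = 1 + (2*16/(-5 + 2*16))*421 = 1 + (2*16/(-5 + 32))*421 = 1 + (2*16/27)*421 = 1 + (2*16*(1/27))*421 = 1 + (32/27)*421 = 1 + 13472/27 = 13499/27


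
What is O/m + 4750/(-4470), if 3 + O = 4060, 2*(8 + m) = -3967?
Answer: -5518883/1780401 ≈ -3.0998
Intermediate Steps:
m = -3983/2 (m = -8 + (½)*(-3967) = -8 - 3967/2 = -3983/2 ≈ -1991.5)
O = 4057 (O = -3 + 4060 = 4057)
O/m + 4750/(-4470) = 4057/(-3983/2) + 4750/(-4470) = 4057*(-2/3983) + 4750*(-1/4470) = -8114/3983 - 475/447 = -5518883/1780401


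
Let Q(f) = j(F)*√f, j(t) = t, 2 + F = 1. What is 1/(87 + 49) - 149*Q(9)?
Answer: 60793/136 ≈ 447.01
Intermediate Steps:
F = -1 (F = -2 + 1 = -1)
Q(f) = -√f
1/(87 + 49) - 149*Q(9) = 1/(87 + 49) - (-149)*√9 = 1/136 - (-149)*3 = 1/136 - 149*(-3) = 1/136 + 447 = 60793/136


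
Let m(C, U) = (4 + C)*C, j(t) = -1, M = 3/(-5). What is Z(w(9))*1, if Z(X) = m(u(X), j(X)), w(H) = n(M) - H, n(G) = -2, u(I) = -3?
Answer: -3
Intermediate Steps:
M = -⅗ (M = 3*(-⅕) = -⅗ ≈ -0.60000)
m(C, U) = C*(4 + C)
w(H) = -2 - H
Z(X) = -3 (Z(X) = -3*(4 - 3) = -3*1 = -3)
Z(w(9))*1 = -3*1 = -3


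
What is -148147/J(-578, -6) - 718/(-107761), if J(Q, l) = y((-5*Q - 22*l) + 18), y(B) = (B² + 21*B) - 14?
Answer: -9283172999/1002762011186 ≈ -0.0092576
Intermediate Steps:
y(B) = -14 + B² + 21*B
J(Q, l) = 364 + (18 - 22*l - 5*Q)² - 462*l - 105*Q (J(Q, l) = -14 + ((-5*Q - 22*l) + 18)² + 21*((-5*Q - 22*l) + 18) = -14 + ((-22*l - 5*Q) + 18)² + 21*((-22*l - 5*Q) + 18) = -14 + (18 - 22*l - 5*Q)² + 21*(18 - 22*l - 5*Q) = -14 + (18 - 22*l - 5*Q)² + (378 - 462*l - 105*Q) = 364 + (18 - 22*l - 5*Q)² - 462*l - 105*Q)
-148147/J(-578, -6) - 718/(-107761) = -148147/(364 + (-18 + 5*(-578) + 22*(-6))² - 462*(-6) - 105*(-578)) - 718/(-107761) = -148147/(364 + (-18 - 2890 - 132)² + 2772 + 60690) - 718*(-1/107761) = -148147/(364 + (-3040)² + 2772 + 60690) + 718/107761 = -148147/(364 + 9241600 + 2772 + 60690) + 718/107761 = -148147/9305426 + 718/107761 = -9283172999/1002762011186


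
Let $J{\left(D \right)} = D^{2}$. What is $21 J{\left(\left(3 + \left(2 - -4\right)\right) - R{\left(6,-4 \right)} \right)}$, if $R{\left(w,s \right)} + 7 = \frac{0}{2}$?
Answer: $5376$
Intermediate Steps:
$R{\left(w,s \right)} = -7$ ($R{\left(w,s \right)} = -7 + \frac{0}{2} = -7 + 0 \cdot \frac{1}{2} = -7 + 0 = -7$)
$21 J{\left(\left(3 + \left(2 - -4\right)\right) - R{\left(6,-4 \right)} \right)} = 21 \left(\left(3 + \left(2 - -4\right)\right) - -7\right)^{2} = 21 \left(\left(3 + \left(2 + 4\right)\right) + 7\right)^{2} = 21 \left(\left(3 + 6\right) + 7\right)^{2} = 21 \left(9 + 7\right)^{2} = 21 \cdot 16^{2} = 21 \cdot 256 = 5376$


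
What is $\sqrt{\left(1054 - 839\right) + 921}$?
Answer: $4 \sqrt{71} \approx 33.705$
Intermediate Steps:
$\sqrt{\left(1054 - 839\right) + 921} = \sqrt{215 + 921} = \sqrt{1136} = 4 \sqrt{71}$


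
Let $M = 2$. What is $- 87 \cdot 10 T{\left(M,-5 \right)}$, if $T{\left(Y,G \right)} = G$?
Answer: $4350$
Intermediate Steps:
$- 87 \cdot 10 T{\left(M,-5 \right)} = - 87 \cdot 10 \left(-5\right) = \left(-87\right) \left(-50\right) = 4350$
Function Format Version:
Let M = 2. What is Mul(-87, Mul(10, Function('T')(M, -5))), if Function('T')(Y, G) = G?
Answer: 4350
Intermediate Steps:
Mul(-87, Mul(10, Function('T')(M, -5))) = Mul(-87, Mul(10, -5)) = Mul(-87, -50) = 4350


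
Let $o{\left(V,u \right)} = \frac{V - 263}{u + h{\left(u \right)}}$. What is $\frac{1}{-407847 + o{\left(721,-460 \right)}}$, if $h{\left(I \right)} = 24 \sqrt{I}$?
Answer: $- \frac{48590944250}{19817692320883681} + \frac{5496 i \sqrt{115}}{19817692320883681} \approx -2.4519 \cdot 10^{-6} + 2.974 \cdot 10^{-12} i$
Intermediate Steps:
$o{\left(V,u \right)} = \frac{-263 + V}{u + 24 \sqrt{u}}$ ($o{\left(V,u \right)} = \frac{V - 263}{u + 24 \sqrt{u}} = \frac{-263 + V}{u + 24 \sqrt{u}}$)
$\frac{1}{-407847 + o{\left(721,-460 \right)}} = \frac{1}{-407847 + \frac{-263 + 721}{-460 + 24 \sqrt{-460}}} = \frac{1}{-407847 + \frac{1}{-460 + 24 \cdot 2 i \sqrt{115}} \cdot 458} = \frac{1}{-407847 + \frac{1}{-460 + 48 i \sqrt{115}} \cdot 458} = \frac{1}{-407847 + \frac{458}{-460 + 48 i \sqrt{115}}}$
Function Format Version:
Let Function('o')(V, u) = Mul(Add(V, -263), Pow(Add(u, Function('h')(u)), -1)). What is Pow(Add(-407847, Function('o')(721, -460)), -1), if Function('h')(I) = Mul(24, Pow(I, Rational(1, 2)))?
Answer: Add(Rational(-48590944250, 19817692320883681), Mul(Rational(5496, 19817692320883681), I, Pow(115, Rational(1, 2)))) ≈ Add(-2.4519e-6, Mul(2.9740e-12, I))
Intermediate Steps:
Function('o')(V, u) = Mul(Pow(Add(u, Mul(24, Pow(u, Rational(1, 2)))), -1), Add(-263, V)) (Function('o')(V, u) = Mul(Add(V, -263), Pow(Add(u, Mul(24, Pow(u, Rational(1, 2)))), -1)) = Mul(Add(-263, V), Pow(Add(u, Mul(24, Pow(u, Rational(1, 2)))), -1)) = Mul(Pow(Add(u, Mul(24, Pow(u, Rational(1, 2)))), -1), Add(-263, V)))
Pow(Add(-407847, Function('o')(721, -460)), -1) = Pow(Add(-407847, Mul(Pow(Add(-460, Mul(24, Pow(-460, Rational(1, 2)))), -1), Add(-263, 721))), -1) = Pow(Add(-407847, Mul(Pow(Add(-460, Mul(24, Mul(2, I, Pow(115, Rational(1, 2))))), -1), 458)), -1) = Pow(Add(-407847, Mul(Pow(Add(-460, Mul(48, I, Pow(115, Rational(1, 2)))), -1), 458)), -1) = Pow(Add(-407847, Mul(458, Pow(Add(-460, Mul(48, I, Pow(115, Rational(1, 2)))), -1))), -1)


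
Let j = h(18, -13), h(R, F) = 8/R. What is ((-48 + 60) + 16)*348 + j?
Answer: 87700/9 ≈ 9744.4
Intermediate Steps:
j = 4/9 (j = 8/18 = 8*(1/18) = 4/9 ≈ 0.44444)
((-48 + 60) + 16)*348 + j = ((-48 + 60) + 16)*348 + 4/9 = (12 + 16)*348 + 4/9 = 28*348 + 4/9 = 9744 + 4/9 = 87700/9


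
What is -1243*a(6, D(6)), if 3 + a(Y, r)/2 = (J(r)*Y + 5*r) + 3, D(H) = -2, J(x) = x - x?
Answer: 24860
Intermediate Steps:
J(x) = 0
a(Y, r) = 10*r (a(Y, r) = -6 + 2*((0*Y + 5*r) + 3) = -6 + 2*((0 + 5*r) + 3) = -6 + 2*(5*r + 3) = -6 + 2*(3 + 5*r) = -6 + (6 + 10*r) = 10*r)
-1243*a(6, D(6)) = -12430*(-2) = -1243*(-20) = 24860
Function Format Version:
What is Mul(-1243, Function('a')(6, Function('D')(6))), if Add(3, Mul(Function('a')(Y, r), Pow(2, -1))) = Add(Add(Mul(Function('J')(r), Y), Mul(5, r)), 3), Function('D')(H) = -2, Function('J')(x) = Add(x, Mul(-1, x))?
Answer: 24860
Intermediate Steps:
Function('J')(x) = 0
Function('a')(Y, r) = Mul(10, r) (Function('a')(Y, r) = Add(-6, Mul(2, Add(Add(Mul(0, Y), Mul(5, r)), 3))) = Add(-6, Mul(2, Add(Add(0, Mul(5, r)), 3))) = Add(-6, Mul(2, Add(Mul(5, r), 3))) = Add(-6, Mul(2, Add(3, Mul(5, r)))) = Add(-6, Add(6, Mul(10, r))) = Mul(10, r))
Mul(-1243, Function('a')(6, Function('D')(6))) = Mul(-1243, Mul(10, -2)) = Mul(-1243, -20) = 24860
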